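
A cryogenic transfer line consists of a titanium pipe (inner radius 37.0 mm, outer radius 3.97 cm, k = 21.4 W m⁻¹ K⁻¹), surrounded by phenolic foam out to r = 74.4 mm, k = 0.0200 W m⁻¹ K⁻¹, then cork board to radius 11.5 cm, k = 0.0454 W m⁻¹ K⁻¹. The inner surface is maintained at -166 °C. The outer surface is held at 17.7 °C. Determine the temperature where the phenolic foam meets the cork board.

Treat each layer as a resistance in series:
  R'_titanium = ln(0.0397/0.0370)/(2πk) = 0.07043/(2π·21.4) = 5.238×10^-4 m·K/W
  R'_phenolic foam = ln(0.0744/0.0397)/(2πk) = 0.6281/(2π·0.0200) = 4.998 m·K/W
  R'_cork board = ln(0.115/0.0744)/(2πk) = 0.4355/(2π·0.0454) = 1.527 m·K/W
ΣR = 5.238×10^-4 + 4.998 + 1.527 = 6.526 m·K/W
Q' = ΔT/ΣR = (-166 °C − 17.7 °C)/6.526 = -28.15 W/m
From the inner boundary to the phenolic foam/cork board interface, ΣR_partial = 4.999 m·K/W.
T_interface = T_in − Q'·ΣR_partial = -166 °C − (-28.15)(4.999) = -25.3 °C

T = -25.3 °C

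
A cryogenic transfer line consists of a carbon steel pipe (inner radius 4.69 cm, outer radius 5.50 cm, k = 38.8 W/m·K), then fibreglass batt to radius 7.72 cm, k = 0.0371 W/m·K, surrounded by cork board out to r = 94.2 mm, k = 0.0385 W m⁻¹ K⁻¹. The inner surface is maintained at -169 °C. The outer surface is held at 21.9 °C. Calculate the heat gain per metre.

Resistance network (inner→outer):
  R'_carbon steel = ln(0.0550/0.0469)/(2πk) = 0.1593/(2π·38.8) = 6.535×10^-4 m·K/W
  R'_fibreglass batt = ln(0.0772/0.0550)/(2πk) = 0.3391/(2π·0.0371) = 1.455 m·K/W
  R'_cork board = ln(0.0942/0.0772)/(2πk) = 0.1990/(2π·0.0385) = 0.8227 m·K/W
ΣR = 6.535×10^-4 + 1.455 + 0.8227 = 2.278 m·K/W
Q' = ΔT/ΣR = (-169 °C − 21.9 °C)/2.278 = -83.8 W/m
(Negative Q' ⇒ heat flows inward; heat gain = 83.8 W/m.)

Q' = 83.8 W/m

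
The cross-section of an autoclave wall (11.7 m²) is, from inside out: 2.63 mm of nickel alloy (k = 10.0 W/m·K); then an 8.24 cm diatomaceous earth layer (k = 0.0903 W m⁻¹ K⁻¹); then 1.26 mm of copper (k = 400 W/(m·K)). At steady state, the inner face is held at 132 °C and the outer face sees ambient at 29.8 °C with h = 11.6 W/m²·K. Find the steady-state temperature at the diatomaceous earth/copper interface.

T = 38.6 °C

Treat each layer as a resistance in series:
  R_nickel alloy = L/(kA) = 0.00263/(10.0·11.7) = 2.248×10^-5 K/W
  R_diatomaceous earth = L/(kA) = 0.0824/(0.0903·11.7) = 0.07799 K/W
  R_copper = L/(kA) = 0.00126/(400·11.7) = 2.692×10^-7 K/W
  R_conv,out = 1/(hA) = 1/(11.6·11.7) = 0.007368 K/W
ΣR = 2.248×10^-5 + 0.07799 + 2.692×10^-7 + 0.007368 = 0.08538 K/W
Q = ΔT/ΣR = (132 °C − 29.8 °C)/0.08538 = 1197 W
From the inner boundary to the diatomaceous earth/copper interface, ΣR_partial = 0.07801 K/W.
T_interface = T_in − Q·ΣR_partial = 132 °C − (1197)(0.07801) = 38.6 °C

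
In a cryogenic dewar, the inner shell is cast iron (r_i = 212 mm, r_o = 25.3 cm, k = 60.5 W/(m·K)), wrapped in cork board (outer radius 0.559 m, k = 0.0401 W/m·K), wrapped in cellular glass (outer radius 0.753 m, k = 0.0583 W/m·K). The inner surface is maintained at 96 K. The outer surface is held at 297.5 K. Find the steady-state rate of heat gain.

Q = 40.9 W

Treat each layer as a resistance in series:
  R_cast iron = (1/0.212 − 1/0.253)/(4πk) = 0.7644/(4π·60.5) = 0.001005 K/W
  R_cork board = (1/0.253 − 1/0.559)/(4πk) = 2.164/(4π·0.0401) = 4.294 K/W
  R_cellular glass = (1/0.559 − 1/0.753)/(4πk) = 0.4609/(4π·0.0583) = 0.6291 K/W
ΣR = 0.001005 + 4.294 + 0.6291 = 4.924 K/W
Q = ΔT/ΣR = (96 K − 297.5 K)/4.924 = -40.9 W
(Negative Q ⇒ heat flows inward; heat gain = 40.9 W.)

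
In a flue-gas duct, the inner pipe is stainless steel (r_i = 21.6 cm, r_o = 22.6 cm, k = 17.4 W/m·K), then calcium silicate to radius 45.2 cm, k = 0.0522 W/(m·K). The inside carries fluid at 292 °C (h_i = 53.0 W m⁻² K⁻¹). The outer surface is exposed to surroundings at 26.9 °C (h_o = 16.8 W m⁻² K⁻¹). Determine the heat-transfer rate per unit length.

Q' = 123 W/m

Resistance network (inner→outer):
  R'_conv,in = 1/(2πr h) = 1/(2π·0.216·53.0) = 0.01390 m·K/W
  R'_stainless steel = ln(0.226/0.216)/(2πk) = 0.04526/(2π·17.4) = 4.140×10^-4 m·K/W
  R'_calcium silicate = ln(0.452/0.226)/(2πk) = 0.6931/(2π·0.0522) = 2.113 m·K/W
  R'_conv,out = 1/(2πr h) = 1/(2π·0.452·16.8) = 0.02096 m·K/W
ΣR = 0.01390 + 4.140×10^-4 + 2.113 + 0.02096 = 2.148 m·K/W
Q' = ΔT/ΣR = (292 °C − 26.9 °C)/2.148 = 123 W/m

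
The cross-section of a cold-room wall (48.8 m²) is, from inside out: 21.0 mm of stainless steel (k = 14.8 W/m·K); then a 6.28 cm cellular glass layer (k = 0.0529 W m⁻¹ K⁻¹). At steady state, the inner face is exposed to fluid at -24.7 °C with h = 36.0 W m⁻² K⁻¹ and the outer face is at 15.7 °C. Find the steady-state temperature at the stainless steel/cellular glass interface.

Treat each layer as a resistance in series:
  R_conv,in = 1/(hA) = 1/(36.0·48.8) = 5.692×10^-4 K/W
  R_stainless steel = L/(kA) = 0.0210/(14.8·48.8) = 2.908×10^-5 K/W
  R_cellular glass = L/(kA) = 0.0628/(0.0529·48.8) = 0.02433 K/W
ΣR = 5.692×10^-4 + 2.908×10^-5 + 0.02433 = 0.02493 K/W
Q = ΔT/ΣR = (-24.7 °C − 15.7 °C)/0.02493 = -1621 W
From the inner boundary to the stainless steel/cellular glass interface, ΣR_partial = 5.983×10^-4 K/W.
T_interface = T_in − Q·ΣR_partial = -24.7 °C − (-1621)(5.983×10^-4) = -23.7 °C

T = -23.7 °C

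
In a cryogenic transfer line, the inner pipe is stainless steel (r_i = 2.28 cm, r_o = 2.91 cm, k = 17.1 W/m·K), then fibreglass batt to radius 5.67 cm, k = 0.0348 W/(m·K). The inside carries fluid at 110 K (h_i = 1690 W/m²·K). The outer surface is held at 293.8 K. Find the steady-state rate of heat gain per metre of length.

Q' = 60.1 W/m

Treat each layer as a resistance in series:
  R'_conv,in = 1/(2πr h) = 1/(2π·0.0228·1690) = 0.004130 m·K/W
  R'_stainless steel = ln(0.0291/0.0228)/(2πk) = 0.2440/(2π·17.1) = 0.002271 m·K/W
  R'_fibreglass batt = ln(0.0567/0.0291)/(2πk) = 0.6670/(2π·0.0348) = 3.051 m·K/W
ΣR = 0.004130 + 0.002271 + 3.051 = 3.057 m·K/W
Q' = ΔT/ΣR = (110 K − 293.8 K)/3.057 = -60.1 W/m
(Negative Q' ⇒ heat flows inward; heat gain = 60.1 W/m.)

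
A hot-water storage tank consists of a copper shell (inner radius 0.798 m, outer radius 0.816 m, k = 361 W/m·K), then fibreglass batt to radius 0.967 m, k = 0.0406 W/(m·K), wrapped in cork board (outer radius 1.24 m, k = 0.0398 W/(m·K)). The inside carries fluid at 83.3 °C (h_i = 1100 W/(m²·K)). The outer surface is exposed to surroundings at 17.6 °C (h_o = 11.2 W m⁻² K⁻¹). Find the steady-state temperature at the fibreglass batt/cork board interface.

Treat each layer as a resistance in series:
  R_conv,in = 1/(4πr²h) = 1/(4π·0.798²·1100) = 1.136×10^-4 K/W
  R_copper = (1/0.798 − 1/0.816)/(4πk) = 0.02764/(4π·361) = 6.093×10^-6 K/W
  R_fibreglass batt = (1/0.816 − 1/0.967)/(4πk) = 0.1914/(4π·0.0406) = 0.3751 K/W
  R_cork board = (1/0.967 − 1/1.24)/(4πk) = 0.2277/(4π·0.0398) = 0.4552 K/W
  R_conv,out = 1/(4πr²h) = 1/(4π·1.24²·11.2) = 0.004621 K/W
ΣR = 1.136×10^-4 + 6.093×10^-6 + 0.3751 + 0.4552 + 0.004621 = 0.8350 K/W
Q = ΔT/ΣR = (83.3 °C − 17.6 °C)/0.8350 = 78.68 W
From the inner boundary to the fibreglass batt/cork board interface, ΣR_partial = 0.3752 K/W.
T_interface = T_in − Q·ΣR_partial = 83.3 °C − (78.68)(0.3752) = 53.8 °C

T = 53.8 °C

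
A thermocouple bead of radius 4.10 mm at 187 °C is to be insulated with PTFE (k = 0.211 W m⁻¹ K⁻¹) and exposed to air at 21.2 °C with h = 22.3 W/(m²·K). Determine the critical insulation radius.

For a sphere, r_cr = 2k_ins/h = 2·0.211/22.3 = 0.0189 m = 1.89 cm

r_cr = 1.89 cm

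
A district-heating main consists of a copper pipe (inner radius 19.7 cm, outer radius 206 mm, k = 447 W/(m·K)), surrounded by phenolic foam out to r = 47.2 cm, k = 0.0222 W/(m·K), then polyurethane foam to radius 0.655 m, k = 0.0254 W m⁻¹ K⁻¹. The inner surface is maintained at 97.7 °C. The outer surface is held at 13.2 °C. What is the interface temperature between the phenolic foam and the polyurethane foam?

Treat each layer as a resistance in series:
  R'_copper = ln(0.206/0.197)/(2πk) = 0.04467/(2π·447) = 1.591×10^-5 m·K/W
  R'_phenolic foam = ln(0.472/0.206)/(2πk) = 0.8291/(2π·0.0222) = 5.944 m·K/W
  R'_polyurethane foam = ln(0.655/0.472)/(2πk) = 0.3277/(2π·0.0254) = 2.053 m·K/W
ΣR = 1.591×10^-5 + 5.944 + 2.053 = 7.997 m·K/W
Q' = ΔT/ΣR = (97.7 °C − 13.2 °C)/7.997 = 10.57 W/m
From the inner boundary to the phenolic foam/polyurethane foam interface, ΣR_partial = 5.944 m·K/W.
T_interface = T_in − Q'·ΣR_partial = 97.7 °C − (10.57)(5.944) = 34.9 °C

T = 34.9 °C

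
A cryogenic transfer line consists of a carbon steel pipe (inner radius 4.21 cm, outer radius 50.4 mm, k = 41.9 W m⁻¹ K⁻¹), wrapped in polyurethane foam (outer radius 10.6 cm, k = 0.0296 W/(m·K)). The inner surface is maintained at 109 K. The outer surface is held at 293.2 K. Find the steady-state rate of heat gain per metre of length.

Q' = 46.1 W/m

Resistance network (inner→outer):
  R'_carbon steel = ln(0.0504/0.0421)/(2πk) = 0.1799/(2π·41.9) = 6.835×10^-4 m·K/W
  R'_polyurethane foam = ln(0.106/0.0504)/(2πk) = 0.7434/(2π·0.0296) = 3.997 m·K/W
ΣR = 6.835×10^-4 + 3.997 = 3.998 m·K/W
Q' = ΔT/ΣR = (109 K − 293.2 K)/3.998 = -46.1 W/m
(Negative Q' ⇒ heat flows inward; heat gain = 46.1 W/m.)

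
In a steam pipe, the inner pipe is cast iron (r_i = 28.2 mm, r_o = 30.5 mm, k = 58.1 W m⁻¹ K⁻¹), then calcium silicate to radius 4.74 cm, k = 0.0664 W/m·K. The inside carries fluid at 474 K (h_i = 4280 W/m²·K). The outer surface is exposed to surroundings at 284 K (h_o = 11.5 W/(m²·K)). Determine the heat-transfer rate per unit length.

Series thermal resistances, inner to outer:
  R'_conv,in = 1/(2πr h) = 1/(2π·0.0282·4280) = 0.001319 m·K/W
  R'_cast iron = ln(0.0305/0.0282)/(2πk) = 0.07840/(2π·58.1) = 2.148×10^-4 m·K/W
  R'_calcium silicate = ln(0.0474/0.0305)/(2πk) = 0.4409/(2π·0.0664) = 1.057 m·K/W
  R'_conv,out = 1/(2πr h) = 1/(2π·0.0474·11.5) = 0.2920 m·K/W
ΣR = 0.001319 + 2.148×10^-4 + 1.057 + 0.2920 = 1.351 m·K/W
Q' = ΔT/ΣR = (474 K − 284 K)/1.351 = 141 W/m

Q' = 141 W/m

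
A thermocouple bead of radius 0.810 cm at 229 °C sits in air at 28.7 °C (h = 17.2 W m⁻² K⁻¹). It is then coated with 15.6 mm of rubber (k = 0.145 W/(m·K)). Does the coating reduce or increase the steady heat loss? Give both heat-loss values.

Critical radius for a sphere: r_cr = 2k/h = 0.0169 m = 1.69 cm.
Outer radius after coating: r₂ = 0.00810 + 0.0156 = 0.02370 m.
r₁ < r_cr < r₂: heat loss rises to a maximum at r_cr then falls. Whether the coating helps depends on whether Q(r₂) has dropped back below Q(r₁).
Bare: R = 1/(4πr₁²h) = 70.52 K/W; Q = 200.3/70.52 = 2.84 W.
Coated: R = R_cond + R_conv = 52.83 K/W; Q = 200.3/52.83 = 3.79 W.

increases: 2.84 → 3.79 W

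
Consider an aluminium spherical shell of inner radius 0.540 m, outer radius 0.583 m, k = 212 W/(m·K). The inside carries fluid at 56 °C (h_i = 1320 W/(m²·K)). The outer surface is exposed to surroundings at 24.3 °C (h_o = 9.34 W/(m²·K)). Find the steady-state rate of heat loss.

Q = 1250 W

Treat each layer as a resistance in series:
  R_conv,in = 1/(4πr²h) = 1/(4π·0.540²·1320) = 2.067×10^-4 K/W
  R_aluminium = (1/0.540 − 1/0.583)/(4πk) = 0.1366/(4π·212) = 5.127×10^-5 K/W
  R_conv,out = 1/(4πr²h) = 1/(4π·0.583²·9.34) = 0.02507 K/W
ΣR = 2.067×10^-4 + 5.127×10^-5 + 0.02507 = 0.02533 K/W
Q = ΔT/ΣR = (56 °C − 24.3 °C)/0.02533 = 1250 W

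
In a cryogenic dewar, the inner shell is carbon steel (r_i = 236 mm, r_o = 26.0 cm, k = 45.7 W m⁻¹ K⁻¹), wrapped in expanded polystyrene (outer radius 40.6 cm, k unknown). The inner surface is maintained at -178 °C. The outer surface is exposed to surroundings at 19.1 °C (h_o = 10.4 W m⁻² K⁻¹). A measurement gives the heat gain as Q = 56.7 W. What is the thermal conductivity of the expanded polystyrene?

ΣR = ΔT/Q = |-178 − 19.1|/56.7 = 3.476 K/W
Known resistances:
  R_carbon steel = (1/0.236 − 1/0.260)/(4πk) = 0.3911/(4π·45.7) = 6.811×10^-4 K/W
  R_conv,out = 1/(4πr²h) = 1/(4π·0.406²·10.4) = 0.04642 K/W
R_expanded polystyrene = ΣR − ΣR_known = 3.476 − 0.04710 = 3.429 K/W
(1/r₁−1/r₂)/(4πk) = 3.429 ⇒ k = 1.383/(4π·3.429) = 0.0321 W/m·K

k = 0.0321 W/m·K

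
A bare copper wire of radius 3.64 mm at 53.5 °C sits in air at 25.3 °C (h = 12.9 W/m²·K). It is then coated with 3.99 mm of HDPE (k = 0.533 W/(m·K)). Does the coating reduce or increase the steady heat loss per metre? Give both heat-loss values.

increases: 8.32 → 15.3 W/m

Critical radius for a cylinder: r_cr = k/h = 0.0413 m = 4.13 cm.
Outer radius after coating: r₂ = 0.00364 + 0.00399 = 0.00763 m.
Since r₁ < r_cr and r₂ ≤ r_cr, the coating moves toward the maximum at r_cr — heat loss rises.
Bare: R = 1/(2πr₁h) = 3.389 m·K/W; Q = 28.2/3.389 = 8.32 W/m.
Coated: R = R_cond + R_conv = 1.838 m·K/W; Q = 28.2/1.838 = 15.3 W/m.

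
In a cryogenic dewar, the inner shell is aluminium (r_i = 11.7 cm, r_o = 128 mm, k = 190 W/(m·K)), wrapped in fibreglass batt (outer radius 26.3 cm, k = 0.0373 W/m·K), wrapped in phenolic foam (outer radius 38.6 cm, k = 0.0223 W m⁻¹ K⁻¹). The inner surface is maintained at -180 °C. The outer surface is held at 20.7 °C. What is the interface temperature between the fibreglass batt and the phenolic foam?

Resistance network (inner→outer):
  R_aluminium = (1/0.117 − 1/0.128)/(4πk) = 0.7345/(4π·190) = 3.076×10^-4 K/W
  R_fibreglass batt = (1/0.128 − 1/0.263)/(4πk) = 4.010/(4π·0.0373) = 8.556 K/W
  R_phenolic foam = (1/0.263 − 1/0.386)/(4πk) = 1.212/(4π·0.0223) = 4.324 K/W
ΣR = 3.076×10^-4 + 8.556 + 4.324 = 12.88 K/W
Q = ΔT/ΣR = (-180 °C − 20.7 °C)/12.88 = -15.58 W
From the inner boundary to the fibreglass batt/phenolic foam interface, ΣR_partial = 8.556 K/W.
T_interface = T_in − Q·ΣR_partial = -180 °C − (-15.58)(8.556) = -46.7 °C

T = -46.7 °C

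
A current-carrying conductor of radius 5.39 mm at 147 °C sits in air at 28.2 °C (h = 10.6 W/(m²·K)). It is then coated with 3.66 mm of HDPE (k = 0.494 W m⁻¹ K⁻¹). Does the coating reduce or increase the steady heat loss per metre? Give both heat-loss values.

increases: 42.6 → 65.1 W/m

Critical radius for a cylinder: r_cr = k/h = 0.0466 m = 4.66 cm.
Outer radius after coating: r₂ = 0.00539 + 0.00366 = 0.00905 m.
Since r₁ < r_cr and r₂ ≤ r_cr, the coating moves toward the maximum at r_cr — heat loss rises.
Bare: R = 1/(2πr₁h) = 2.786 m·K/W; Q = 118.8/2.786 = 42.6 W/m.
Coated: R = R_cond + R_conv = 1.826 m·K/W; Q = 118.8/1.826 = 65.1 W/m.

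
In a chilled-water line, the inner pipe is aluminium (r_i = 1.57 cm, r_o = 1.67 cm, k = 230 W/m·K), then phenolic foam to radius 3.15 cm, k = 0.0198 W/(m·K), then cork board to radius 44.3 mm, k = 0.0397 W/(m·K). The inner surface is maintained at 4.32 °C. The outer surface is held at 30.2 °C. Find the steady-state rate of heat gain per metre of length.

Q' = 4.00 W/m

Series thermal resistances, inner to outer:
  R'_aluminium = ln(0.0167/0.0157)/(2πk) = 0.06175/(2π·230) = 4.273×10^-5 m·K/W
  R'_phenolic foam = ln(0.0315/0.0167)/(2πk) = 0.6346/(2π·0.0198) = 5.101 m·K/W
  R'_cork board = ln(0.0443/0.0315)/(2πk) = 0.3410/(2π·0.0397) = 1.367 m·K/W
ΣR = 4.273×10^-5 + 5.101 + 1.367 = 6.468 m·K/W
Q' = ΔT/ΣR = (4.32 °C − 30.2 °C)/6.468 = -4.00 W/m
(Negative Q' ⇒ heat flows inward; heat gain = 4.00 W/m.)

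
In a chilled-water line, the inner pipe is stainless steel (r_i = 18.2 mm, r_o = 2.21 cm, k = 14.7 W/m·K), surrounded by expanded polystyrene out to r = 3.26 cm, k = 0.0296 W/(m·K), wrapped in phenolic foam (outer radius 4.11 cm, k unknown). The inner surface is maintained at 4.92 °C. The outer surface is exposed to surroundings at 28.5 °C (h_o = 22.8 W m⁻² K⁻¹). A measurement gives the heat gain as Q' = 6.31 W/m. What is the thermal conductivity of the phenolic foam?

ΣR = ΔT/Q' = |4.92 − 28.5|/6.31 = 3.737 m·K/W
Known resistances:
  R'_stainless steel = ln(0.0221/0.0182)/(2πk) = 0.1942/(2π·14.7) = 0.002102 m·K/W
  R'_expanded polystyrene = ln(0.0326/0.0221)/(2πk) = 0.3887/(2π·0.0296) = 2.090 m·K/W
  R'_conv,out = 1/(2πr h) = 1/(2π·0.0411·22.8) = 0.1698 m·K/W
R_phenolic foam = ΣR − ΣR_known = 3.737 − 2.262 = 1.475 m·K/W
ln(r₂/r₁)/(2πk) = 1.475 ⇒ k = 0.2317/(2π·1.475) = 0.0250 W/m·K

k = 0.0250 W/m·K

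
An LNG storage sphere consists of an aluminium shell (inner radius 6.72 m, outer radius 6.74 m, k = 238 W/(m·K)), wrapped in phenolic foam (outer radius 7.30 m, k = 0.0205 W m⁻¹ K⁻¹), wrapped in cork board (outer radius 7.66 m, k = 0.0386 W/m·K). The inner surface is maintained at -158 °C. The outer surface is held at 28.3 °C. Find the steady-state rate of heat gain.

Q = 3.24 kW

Resistance network (inner→outer):
  R_aluminium = (1/6.72 − 1/6.74)/(4πk) = 4.416×10^-4/(4π·238) = 1.476×10^-7 K/W
  R_phenolic foam = (1/6.74 − 1/7.30)/(4πk) = 0.01138/(4π·0.0205) = 0.04418 K/W
  R_cork board = (1/7.30 − 1/7.66)/(4πk) = 0.006438/(4π·0.0386) = 0.01327 K/W
ΣR = 1.476×10^-7 + 0.04418 + 0.01327 = 0.05745 K/W
Q = ΔT/ΣR = (-158 °C − 28.3 °C)/0.05745 = -3240 W
(Negative Q ⇒ heat flows inward; heat gain = 3240 W.)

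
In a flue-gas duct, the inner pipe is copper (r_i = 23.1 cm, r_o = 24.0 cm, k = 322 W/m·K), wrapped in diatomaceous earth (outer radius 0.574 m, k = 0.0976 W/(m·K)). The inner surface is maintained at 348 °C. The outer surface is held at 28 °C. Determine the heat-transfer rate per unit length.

Treat each layer as a resistance in series:
  R'_copper = ln(0.240/0.231)/(2πk) = 0.03822/(2π·322) = 1.889×10^-5 m·K/W
  R'_diatomaceous earth = ln(0.574/0.240)/(2πk) = 0.8720/(2π·0.0976) = 1.422 m·K/W
ΣR = 1.889×10^-5 + 1.422 = 1.422 m·K/W
Q' = ΔT/ΣR = (348 °C − 28 °C)/1.422 = 225 W/m

Q' = 225 W/m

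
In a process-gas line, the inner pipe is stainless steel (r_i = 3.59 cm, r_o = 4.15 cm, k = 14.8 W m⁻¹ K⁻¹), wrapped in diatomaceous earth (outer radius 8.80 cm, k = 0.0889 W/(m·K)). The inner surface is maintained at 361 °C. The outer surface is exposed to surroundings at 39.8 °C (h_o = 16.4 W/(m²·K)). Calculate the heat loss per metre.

Q' = 220 W/m

Series thermal resistances, inner to outer:
  R'_stainless steel = ln(0.0415/0.0359)/(2πk) = 0.1450/(2π·14.8) = 0.001559 m·K/W
  R'_diatomaceous earth = ln(0.0880/0.0415)/(2πk) = 0.7516/(2π·0.0889) = 1.346 m·K/W
  R'_conv,out = 1/(2πr h) = 1/(2π·0.0880·16.4) = 0.1103 m·K/W
ΣR = 0.001559 + 1.346 + 0.1103 = 1.458 m·K/W
Q' = ΔT/ΣR = (361 °C − 39.8 °C)/1.458 = 220 W/m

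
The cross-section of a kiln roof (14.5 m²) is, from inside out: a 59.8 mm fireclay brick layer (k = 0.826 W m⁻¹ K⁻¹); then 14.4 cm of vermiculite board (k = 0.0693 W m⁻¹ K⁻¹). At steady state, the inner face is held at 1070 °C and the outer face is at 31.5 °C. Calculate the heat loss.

Q = 7000 W

Resistance network (inner→outer):
  R_fireclay brick = L/(kA) = 0.0598/(0.826·14.5) = 0.004993 K/W
  R_vermiculite board = L/(kA) = 0.144/(0.0693·14.5) = 0.1433 K/W
ΣR = 0.004993 + 0.1433 = 0.1483 K/W
Q = ΔT/ΣR = (1070 °C − 31.5 °C)/0.1483 = 7000 W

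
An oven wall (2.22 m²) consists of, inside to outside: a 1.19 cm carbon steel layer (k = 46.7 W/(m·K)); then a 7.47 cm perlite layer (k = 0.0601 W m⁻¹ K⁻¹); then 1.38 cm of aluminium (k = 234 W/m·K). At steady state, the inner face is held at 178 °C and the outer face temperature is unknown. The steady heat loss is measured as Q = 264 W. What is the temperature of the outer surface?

Sum the resistances:
  R_carbon steel = L/(kA) = 0.0119/(46.7·2.22) = 1.148×10^-4 K/W
  R_perlite = L/(kA) = 0.0747/(0.0601·2.22) = 0.5599 K/W
  R_aluminium = L/(kA) = 0.0138/(234·2.22) = 2.657×10^-5 K/W
ΣR = 0.5600 K/W
ΔT = Q·ΣR = 264 × 0.5600 = 147.8 K
Heat flows outward, so T_out = T_in − ΔT = 178 − 147.8 = 30.2 °C

T_out = 30.2 °C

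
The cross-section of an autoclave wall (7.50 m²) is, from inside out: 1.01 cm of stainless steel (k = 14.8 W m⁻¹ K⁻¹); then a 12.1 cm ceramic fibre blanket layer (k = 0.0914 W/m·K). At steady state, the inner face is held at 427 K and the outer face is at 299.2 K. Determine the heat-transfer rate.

Q = 724 W

Series thermal resistances, inner to outer:
  R_stainless steel = L/(kA) = 0.0101/(14.8·7.50) = 9.099×10^-5 K/W
  R_ceramic fibre blanket = L/(kA) = 0.121/(0.0914·7.50) = 0.1765 K/W
ΣR = 9.099×10^-5 + 0.1765 = 0.1766 K/W
Q = ΔT/ΣR = (427 K − 299.2 K)/0.1766 = 724 W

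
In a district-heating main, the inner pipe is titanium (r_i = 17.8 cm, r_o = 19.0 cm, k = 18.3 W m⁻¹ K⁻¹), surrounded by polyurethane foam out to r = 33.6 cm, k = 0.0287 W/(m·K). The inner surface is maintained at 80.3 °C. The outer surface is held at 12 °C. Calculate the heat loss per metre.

Q' = 21.6 W/m

Resistance network (inner→outer):
  R'_titanium = ln(0.190/0.178)/(2πk) = 0.06524/(2π·18.3) = 5.674×10^-4 m·K/W
  R'_polyurethane foam = ln(0.336/0.190)/(2πk) = 0.5701/(2π·0.0287) = 3.161 m·K/W
ΣR = 5.674×10^-4 + 3.161 = 3.162 m·K/W
Q' = ΔT/ΣR = (80.3 °C − 12 °C)/3.162 = 21.6 W/m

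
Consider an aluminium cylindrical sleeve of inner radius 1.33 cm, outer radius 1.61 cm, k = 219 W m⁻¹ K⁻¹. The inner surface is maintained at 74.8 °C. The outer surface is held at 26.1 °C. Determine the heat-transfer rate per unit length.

Q' = 3.51×10^5 W/m

Q' = 2πk·ΔT/ln(r₂/r₁) = 2π × 219 × 48.7 / ln(0.0161/0.0133) = 3.51×10^5 W/m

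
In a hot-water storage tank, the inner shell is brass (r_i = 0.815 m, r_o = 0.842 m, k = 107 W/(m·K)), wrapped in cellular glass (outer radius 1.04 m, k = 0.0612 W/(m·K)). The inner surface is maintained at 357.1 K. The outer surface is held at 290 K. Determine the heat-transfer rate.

Q = 228 W

Resistance network (inner→outer):
  R_brass = (1/0.815 − 1/0.842)/(4πk) = 0.03935/(4π·107) = 2.926×10^-5 K/W
  R_cellular glass = (1/0.842 − 1/1.04)/(4πk) = 0.2261/(4π·0.0612) = 0.2940 K/W
ΣR = 2.926×10^-5 + 0.2940 = 0.2940 K/W
Q = ΔT/ΣR = (357.1 K − 290 K)/0.2940 = 228 W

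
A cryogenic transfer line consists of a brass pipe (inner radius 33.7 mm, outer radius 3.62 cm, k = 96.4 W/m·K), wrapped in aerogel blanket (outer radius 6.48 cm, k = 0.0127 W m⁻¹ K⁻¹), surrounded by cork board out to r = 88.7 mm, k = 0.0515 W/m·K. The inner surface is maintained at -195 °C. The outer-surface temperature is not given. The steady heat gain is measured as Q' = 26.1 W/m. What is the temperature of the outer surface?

T_out = 20.8 °C

Series resistances:
  R'_brass = ln(0.0362/0.0337)/(2πk) = 0.07156/(2π·96.4) = 1.181×10^-4 m·K/W
  R'_aerogel blanket = ln(0.0648/0.0362)/(2πk) = 0.5822/(2π·0.0127) = 7.297 m·K/W
  R'_cork board = ln(0.0887/0.0648)/(2πk) = 0.3140/(2π·0.0515) = 0.9702 m·K/W
ΣR = 8.267 m·K/W
ΔT = Q'·ΣR = 26.1 × 8.267 = 215.8 K
Heat flows inward, so T_out = T_in + ΔT = -195 + 215.8 = 20.8 °C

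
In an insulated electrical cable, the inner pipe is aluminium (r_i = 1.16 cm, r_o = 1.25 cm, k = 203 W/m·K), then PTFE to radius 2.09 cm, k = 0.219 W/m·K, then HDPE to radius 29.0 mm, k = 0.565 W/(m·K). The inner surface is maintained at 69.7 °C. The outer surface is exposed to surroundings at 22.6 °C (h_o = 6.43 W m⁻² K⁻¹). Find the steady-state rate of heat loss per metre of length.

Resistance network (inner→outer):
  R'_aluminium = ln(0.0125/0.0116)/(2πk) = 0.07472/(2π·203) = 5.858×10^-5 m·K/W
  R'_PTFE = ln(0.0209/0.0125)/(2πk) = 0.5140/(2π·0.219) = 0.3736 m·K/W
  R'_HDPE = ln(0.0290/0.0209)/(2πk) = 0.3275/(2π·0.565) = 0.09227 m·K/W
  R'_conv,out = 1/(2πr h) = 1/(2π·0.0290·6.43) = 0.8535 m·K/W
ΣR = 5.858×10^-5 + 0.3736 + 0.09227 + 0.8535 = 1.319 m·K/W
Q' = ΔT/ΣR = (69.7 °C − 22.6 °C)/1.319 = 35.7 W/m

Q' = 35.7 W/m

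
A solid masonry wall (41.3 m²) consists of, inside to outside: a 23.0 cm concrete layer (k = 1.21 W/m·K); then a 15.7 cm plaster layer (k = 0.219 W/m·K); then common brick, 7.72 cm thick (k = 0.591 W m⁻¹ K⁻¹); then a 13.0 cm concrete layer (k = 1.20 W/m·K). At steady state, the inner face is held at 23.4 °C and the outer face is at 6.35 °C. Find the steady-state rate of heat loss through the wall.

Q = 614 W

Series thermal resistances, inner to outer:
  R_concrete = L/(kA) = 0.230/(1.21·41.3) = 0.004602 K/W
  R_plaster = L/(kA) = 0.157/(0.219·41.3) = 0.01736 K/W
  R_common brick = L/(kA) = 0.0772/(0.591·41.3) = 0.003163 K/W
  R_concrete = L/(kA) = 0.130/(1.20·41.3) = 0.002623 K/W
ΣR = 0.004602 + 0.01736 + 0.003163 + 0.002623 = 0.02775 K/W
Q = ΔT/ΣR = (23.4 °C − 6.35 °C)/0.02775 = 614 W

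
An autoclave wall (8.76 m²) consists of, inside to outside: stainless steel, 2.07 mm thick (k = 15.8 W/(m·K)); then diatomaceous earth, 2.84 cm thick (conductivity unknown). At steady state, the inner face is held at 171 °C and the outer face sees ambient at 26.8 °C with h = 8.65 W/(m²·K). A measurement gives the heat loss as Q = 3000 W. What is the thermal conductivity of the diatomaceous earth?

k = 0.0930 W/m·K

ΣR = ΔT/Q = |171 − 26.8|/3000 = 0.04807 K/W
Known resistances:
  R_stainless steel = L/(kA) = 0.00207/(15.8·8.76) = 1.496×10^-5 K/W
  R_conv,out = 1/(hA) = 1/(8.65·8.76) = 0.01320 K/W
R_diatomaceous earth = ΣR − ΣR_known = 0.04807 − 0.01321 = 0.03486 K/W
L/(kA) = 0.03486 ⇒ k = 0.0284/(0.03486·8.76) = 0.0930 W/m·K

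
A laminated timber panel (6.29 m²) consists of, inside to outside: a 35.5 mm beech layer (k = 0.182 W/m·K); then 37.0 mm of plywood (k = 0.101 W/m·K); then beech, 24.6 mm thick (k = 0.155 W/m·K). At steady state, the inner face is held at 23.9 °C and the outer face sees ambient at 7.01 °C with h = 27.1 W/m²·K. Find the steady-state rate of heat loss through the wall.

Q = 140 W

Resistance network (inner→outer):
  R_beech = L/(kA) = 0.0355/(0.182·6.29) = 0.03101 K/W
  R_plywood = L/(kA) = 0.0370/(0.101·6.29) = 0.05824 K/W
  R_beech = L/(kA) = 0.0246/(0.155·6.29) = 0.02523 K/W
  R_conv,out = 1/(hA) = 1/(27.1·6.29) = 0.005867 K/W
ΣR = 0.03101 + 0.05824 + 0.02523 + 0.005867 = 0.1203 K/W
Q = ΔT/ΣR = (23.9 °C − 7.01 °C)/0.1203 = 140 W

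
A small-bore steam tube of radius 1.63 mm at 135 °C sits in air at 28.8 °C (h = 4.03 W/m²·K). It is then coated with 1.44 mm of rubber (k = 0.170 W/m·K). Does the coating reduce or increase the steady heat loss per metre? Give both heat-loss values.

increases: 4.38 → 7.89 W/m

Critical radius for a cylinder: r_cr = k/h = 0.0422 m = 4.22 cm.
Outer radius after coating: r₂ = 0.00163 + 0.00144 = 0.00307 m.
Since r₁ < r_cr and r₂ ≤ r_cr, the coating moves toward the maximum at r_cr — heat loss rises.
Bare: R = 1/(2πr₁h) = 24.23 m·K/W; Q = 106.2/24.23 = 4.38 W/m.
Coated: R = R_cond + R_conv = 13.46 m·K/W; Q = 106.2/13.46 = 7.89 W/m.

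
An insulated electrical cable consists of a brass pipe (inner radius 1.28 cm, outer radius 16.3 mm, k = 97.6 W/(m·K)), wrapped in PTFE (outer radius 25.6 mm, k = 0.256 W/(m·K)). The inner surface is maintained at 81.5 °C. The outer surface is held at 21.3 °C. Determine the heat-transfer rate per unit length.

Q' = 214 W/m

Treat each layer as a resistance in series:
  R'_brass = ln(0.0163/0.0128)/(2πk) = 0.2417/(2π·97.6) = 3.942×10^-4 m·K/W
  R'_PTFE = ln(0.0256/0.0163)/(2πk) = 0.4514/(2π·0.256) = 0.2807 m·K/W
ΣR = 3.942×10^-4 + 0.2807 = 0.2811 m·K/W
Q' = ΔT/ΣR = (81.5 °C − 21.3 °C)/0.2811 = 214 W/m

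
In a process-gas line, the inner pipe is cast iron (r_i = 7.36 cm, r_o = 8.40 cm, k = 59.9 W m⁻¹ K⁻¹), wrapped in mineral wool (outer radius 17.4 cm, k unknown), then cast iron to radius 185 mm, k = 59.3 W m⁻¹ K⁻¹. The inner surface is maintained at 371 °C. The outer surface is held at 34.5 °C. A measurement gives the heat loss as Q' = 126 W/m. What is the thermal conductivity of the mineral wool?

k = 0.0434 W/m·K

ΣR = ΔT/Q' = |371 − 34.5|/126 = 2.671 m·K/W
Known resistances:
  R'_cast iron = ln(0.0840/0.0736)/(2πk) = 0.1322/(2π·59.9) = 3.512×10^-4 m·K/W
  R'_cast iron = ln(0.185/0.174)/(2πk) = 0.06130/(2π·59.3) = 1.645×10^-4 m·K/W
R_mineral wool = ΣR − ΣR_known = 2.671 − 5.157×10^-4 = 2.670 m·K/W
ln(r₂/r₁)/(2πk) = 2.670 ⇒ k = 0.7282/(2π·2.670) = 0.0434 W/m·K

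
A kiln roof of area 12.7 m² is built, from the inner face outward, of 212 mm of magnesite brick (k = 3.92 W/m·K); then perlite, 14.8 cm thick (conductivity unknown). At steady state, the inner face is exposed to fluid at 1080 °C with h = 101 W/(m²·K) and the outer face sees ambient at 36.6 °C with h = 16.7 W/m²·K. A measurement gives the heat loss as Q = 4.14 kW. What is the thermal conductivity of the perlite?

ΣR = ΔT/Q = |1080 − 36.6|/4140 = 0.2520 K/W
Known resistances:
  R_conv,in = 1/(hA) = 1/(101·12.7) = 7.796×10^-4 K/W
  R_magnesite brick = L/(kA) = 0.212/(3.92·12.7) = 0.004258 K/W
  R_conv,out = 1/(hA) = 1/(16.7·12.7) = 0.004715 K/W
R_perlite = ΣR − ΣR_known = 0.2520 − 0.009753 = 0.2422 K/W
L/(kA) = 0.2422 ⇒ k = 0.148/(0.2422·12.7) = 0.0481 W/m·K

k = 0.0481 W/m·K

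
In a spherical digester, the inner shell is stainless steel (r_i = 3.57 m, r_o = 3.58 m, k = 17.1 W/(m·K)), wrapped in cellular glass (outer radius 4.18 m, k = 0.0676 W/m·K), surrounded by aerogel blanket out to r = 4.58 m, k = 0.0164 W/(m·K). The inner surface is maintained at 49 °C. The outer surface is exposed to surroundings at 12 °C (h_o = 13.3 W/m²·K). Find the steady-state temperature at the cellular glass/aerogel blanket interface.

Resistance network (inner→outer):
  R_stainless steel = (1/3.57 − 1/3.58)/(4πk) = 7.824×10^-4/(4π·17.1) = 3.641×10^-6 K/W
  R_cellular glass = (1/3.58 − 1/4.18)/(4πk) = 0.04010/(4π·0.0676) = 0.04720 K/W
  R_aerogel blanket = (1/4.18 − 1/4.58)/(4πk) = 0.02089/(4π·0.0164) = 0.1014 K/W
  R_conv,out = 1/(4πr²h) = 1/(4π·4.58²·13.3) = 2.852×10^-4 K/W
ΣR = 3.641×10^-6 + 0.04720 + 0.1014 + 2.852×10^-4 = 0.1489 K/W
Q = ΔT/ΣR = (49 °C − 12 °C)/0.1489 = 248.5 W
From the inner boundary to the cellular glass/aerogel blanket interface, ΣR_partial = 0.04720 K/W.
T_interface = T_in − Q·ΣR_partial = 49 °C − (248.5)(0.04720) = 37.3 °C

T = 37.3 °C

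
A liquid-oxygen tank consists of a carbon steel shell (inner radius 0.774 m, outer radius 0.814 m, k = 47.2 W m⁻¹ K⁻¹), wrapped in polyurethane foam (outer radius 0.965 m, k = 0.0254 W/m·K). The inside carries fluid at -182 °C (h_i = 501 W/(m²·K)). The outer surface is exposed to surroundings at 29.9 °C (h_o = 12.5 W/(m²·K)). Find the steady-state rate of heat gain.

Q = 348 W

Treat each layer as a resistance in series:
  R_conv,in = 1/(4πr²h) = 1/(4π·0.774²·501) = 2.651×10^-4 K/W
  R_carbon steel = (1/0.774 − 1/0.814)/(4πk) = 0.06349/(4π·47.2) = 1.070×10^-4 K/W
  R_polyurethane foam = (1/0.814 − 1/0.965)/(4πk) = 0.1922/(4π·0.0254) = 0.6023 K/W
  R_conv,out = 1/(4πr²h) = 1/(4π·0.965²·12.5) = 0.006836 K/W
ΣR = 2.651×10^-4 + 1.070×10^-4 + 0.6023 + 0.006836 = 0.6095 K/W
Q = ΔT/ΣR = (-182 °C − 29.9 °C)/0.6095 = -348 W
(Negative Q ⇒ heat flows inward; heat gain = 348 W.)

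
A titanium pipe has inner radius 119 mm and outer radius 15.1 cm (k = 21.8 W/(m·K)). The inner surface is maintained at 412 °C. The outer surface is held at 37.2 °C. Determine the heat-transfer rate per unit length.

Q' = 2πk·ΔT/ln(r₂/r₁) = 2π × 21.8 × 374.8 / ln(0.151/0.119) = 2.16×10^5 W/m

Q' = 2.16×10^5 W/m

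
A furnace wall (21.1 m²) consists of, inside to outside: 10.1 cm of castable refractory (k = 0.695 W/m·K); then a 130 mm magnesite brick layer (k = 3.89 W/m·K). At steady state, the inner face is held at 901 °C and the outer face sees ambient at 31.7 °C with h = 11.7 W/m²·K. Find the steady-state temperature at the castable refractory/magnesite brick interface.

Treat each layer as a resistance in series:
  R_castable refractory = L/(kA) = 0.101/(0.695·21.1) = 0.006887 K/W
  R_magnesite brick = L/(kA) = 0.130/(3.89·21.1) = 0.001584 K/W
  R_conv,out = 1/(hA) = 1/(11.7·21.1) = 0.004051 K/W
ΣR = 0.006887 + 0.001584 + 0.004051 = 0.01252 K/W
Q = ΔT/ΣR = (901 °C − 31.7 °C)/0.01252 = 69430 W
From the inner boundary to the castable refractory/magnesite brick interface, ΣR_partial = 0.006887 K/W.
T_interface = T_in − Q·ΣR_partial = 901 °C − (69430)(0.006887) = 423 °C

T = 423 °C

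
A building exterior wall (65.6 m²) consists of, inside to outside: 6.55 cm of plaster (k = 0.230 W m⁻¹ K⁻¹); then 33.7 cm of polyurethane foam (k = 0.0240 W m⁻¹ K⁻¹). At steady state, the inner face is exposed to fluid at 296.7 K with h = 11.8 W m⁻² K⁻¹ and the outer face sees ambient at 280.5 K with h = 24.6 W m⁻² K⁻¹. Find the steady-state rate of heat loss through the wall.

Q = 73.5 W

Resistance network (inner→outer):
  R_conv,in = 1/(hA) = 1/(11.8·65.6) = 0.001292 K/W
  R_plaster = L/(kA) = 0.0655/(0.230·65.6) = 0.004341 K/W
  R_polyurethane foam = L/(kA) = 0.337/(0.0240·65.6) = 0.2140 K/W
  R_conv,out = 1/(hA) = 1/(24.6·65.6) = 6.197×10^-4 K/W
ΣR = 0.001292 + 0.004341 + 0.2140 + 6.197×10^-4 = 0.2203 K/W
Q = ΔT/ΣR = (296.7 K − 280.5 K)/0.2203 = 73.5 W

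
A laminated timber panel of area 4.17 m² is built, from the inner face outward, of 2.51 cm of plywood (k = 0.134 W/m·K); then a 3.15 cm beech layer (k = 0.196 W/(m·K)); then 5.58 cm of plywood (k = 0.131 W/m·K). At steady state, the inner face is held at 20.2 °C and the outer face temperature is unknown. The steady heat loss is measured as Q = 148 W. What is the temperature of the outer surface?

Series resistances:
  R_plywood = L/(kA) = 0.0251/(0.134·4.17) = 0.04492 K/W
  R_beech = L/(kA) = 0.0315/(0.196·4.17) = 0.03854 K/W
  R_plywood = L/(kA) = 0.0558/(0.131·4.17) = 0.1021 K/W
ΣR = 0.1856 K/W
ΔT = Q·ΣR = 148 × 0.1856 = 27.47 K
Heat flows outward, so T_out = T_in − ΔT = 20.2 − 27.47 = -7.27 °C

T_out = -7.27 °C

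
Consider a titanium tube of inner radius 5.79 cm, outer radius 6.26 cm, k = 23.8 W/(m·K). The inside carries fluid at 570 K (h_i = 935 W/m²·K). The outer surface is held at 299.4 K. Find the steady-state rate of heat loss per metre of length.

Treat each layer as a resistance in series:
  R'_conv,in = 1/(2πr h) = 1/(2π·0.0579·935) = 0.002940 m·K/W
  R'_titanium = ln(0.0626/0.0579)/(2πk) = 0.07805/(2π·23.8) = 5.219×10^-4 m·K/W
ΣR = 0.002940 + 5.219×10^-4 = 0.003462 m·K/W
Q' = ΔT/ΣR = (570 K − 299.4 K)/0.003462 = 78200 W/m

Q' = 78200 W/m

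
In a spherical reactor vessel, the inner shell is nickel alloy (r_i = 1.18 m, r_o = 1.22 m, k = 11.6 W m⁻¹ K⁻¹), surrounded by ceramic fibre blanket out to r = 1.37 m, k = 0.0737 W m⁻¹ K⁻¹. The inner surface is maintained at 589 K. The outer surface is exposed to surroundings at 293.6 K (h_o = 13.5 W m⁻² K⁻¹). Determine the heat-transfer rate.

Treat each layer as a resistance in series:
  R_nickel alloy = (1/1.18 − 1/1.22)/(4πk) = 0.02779/(4π·11.6) = 1.906×10^-4 K/W
  R_ceramic fibre blanket = (1/1.22 − 1/1.37)/(4πk) = 0.08975/(4π·0.0737) = 0.09690 K/W
  R_conv,out = 1/(4πr²h) = 1/(4π·1.37²·13.5) = 0.003141 K/W
ΣR = 1.906×10^-4 + 0.09690 + 0.003141 = 0.1002 K/W
Q = ΔT/ΣR = (589 K − 293.6 K)/0.1002 = 2950 W

Q = 2.95 kW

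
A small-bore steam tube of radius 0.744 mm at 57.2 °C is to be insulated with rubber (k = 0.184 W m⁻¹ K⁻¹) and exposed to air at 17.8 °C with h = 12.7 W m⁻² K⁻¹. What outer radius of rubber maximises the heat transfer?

For a cylinder, r_cr = k_ins/h = 0.184/12.7 = 0.0145 m = 1.45 cm

r_cr = 1.45 cm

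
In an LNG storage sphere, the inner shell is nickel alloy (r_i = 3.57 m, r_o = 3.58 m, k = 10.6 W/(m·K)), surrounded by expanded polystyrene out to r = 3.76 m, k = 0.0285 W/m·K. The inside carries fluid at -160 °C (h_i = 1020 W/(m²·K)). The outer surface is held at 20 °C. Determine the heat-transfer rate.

Resistance network (inner→outer):
  R_conv,in = 1/(4πr²h) = 1/(4π·3.57²·1020) = 6.121×10^-6 K/W
  R_nickel alloy = (1/3.57 − 1/3.58)/(4πk) = 7.824×10^-4/(4π·10.6) = 5.874×10^-6 K/W
  R_expanded polystyrene = (1/3.58 − 1/3.76)/(4πk) = 0.01337/(4π·0.0285) = 0.03734 K/W
ΣR = 6.121×10^-6 + 5.874×10^-6 + 0.03734 = 0.03735 K/W
Q = ΔT/ΣR = (-160 °C − 20 °C)/0.03735 = -4820 W
(Negative Q ⇒ heat flows inward; heat gain = 4820 W.)

Q = 4820 W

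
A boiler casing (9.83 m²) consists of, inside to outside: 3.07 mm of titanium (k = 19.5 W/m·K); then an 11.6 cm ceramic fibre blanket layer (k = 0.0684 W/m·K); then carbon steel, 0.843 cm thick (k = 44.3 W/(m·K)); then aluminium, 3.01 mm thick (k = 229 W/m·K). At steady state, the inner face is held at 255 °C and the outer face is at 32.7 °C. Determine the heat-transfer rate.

Q = 1290 W

Treat each layer as a resistance in series:
  R_titanium = L/(kA) = 0.00307/(19.5·9.83) = 1.602×10^-5 K/W
  R_ceramic fibre blanket = L/(kA) = 0.116/(0.0684·9.83) = 0.1725 K/W
  R_carbon steel = L/(kA) = 0.00843/(44.3·9.83) = 1.936×10^-5 K/W
  R_aluminium = L/(kA) = 0.00301/(229·9.83) = 1.337×10^-6 K/W
ΣR = 1.602×10^-5 + 0.1725 + 1.936×10^-5 + 1.337×10^-6 = 0.1725 K/W
Q = ΔT/ΣR = (255 °C − 32.7 °C)/0.1725 = 1290 W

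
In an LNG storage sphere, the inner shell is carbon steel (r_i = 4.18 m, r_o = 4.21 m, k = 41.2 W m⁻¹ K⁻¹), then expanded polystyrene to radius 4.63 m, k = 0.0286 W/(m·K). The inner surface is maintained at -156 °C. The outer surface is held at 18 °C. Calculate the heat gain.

Q = 2.90 kW

Treat each layer as a resistance in series:
  R_carbon steel = (1/4.18 − 1/4.21)/(4πk) = 0.001705/(4π·41.2) = 3.293×10^-6 K/W
  R_expanded polystyrene = (1/4.21 − 1/4.63)/(4πk) = 0.02155/(4π·0.0286) = 0.05995 K/W
ΣR = 3.293×10^-6 + 0.05995 = 0.05995 K/W
Q = ΔT/ΣR = (-156 °C − 18 °C)/0.05995 = -2900 W
(Negative Q ⇒ heat flows inward; heat gain = 2900 W.)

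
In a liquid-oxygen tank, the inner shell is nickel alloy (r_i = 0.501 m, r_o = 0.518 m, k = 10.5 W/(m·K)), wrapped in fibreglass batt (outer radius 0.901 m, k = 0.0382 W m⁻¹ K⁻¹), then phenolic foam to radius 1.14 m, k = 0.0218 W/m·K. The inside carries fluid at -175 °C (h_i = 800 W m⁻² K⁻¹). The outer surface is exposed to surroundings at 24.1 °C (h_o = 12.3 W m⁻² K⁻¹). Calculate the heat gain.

Q = 77.6 W

Series thermal resistances, inner to outer:
  R_conv,in = 1/(4πr²h) = 1/(4π·0.501²·800) = 3.963×10^-4 K/W
  R_nickel alloy = (1/0.501 − 1/0.518)/(4πk) = 0.06551/(4π·10.5) = 4.965×10^-4 K/W
  R_fibreglass batt = (1/0.518 − 1/0.901)/(4πk) = 0.8206/(4π·0.0382) = 1.710 K/W
  R_phenolic foam = (1/0.901 − 1/1.14)/(4πk) = 0.2327/(4π·0.0218) = 0.8494 K/W
  R_conv,out = 1/(4πr²h) = 1/(4π·1.14²·12.3) = 0.004978 K/W
ΣR = 3.963×10^-4 + 4.965×10^-4 + 1.710 + 0.8494 + 0.004978 = 2.565 K/W
Q = ΔT/ΣR = (-175 °C − 24.1 °C)/2.565 = -77.6 W
(Negative Q ⇒ heat flows inward; heat gain = 77.6 W.)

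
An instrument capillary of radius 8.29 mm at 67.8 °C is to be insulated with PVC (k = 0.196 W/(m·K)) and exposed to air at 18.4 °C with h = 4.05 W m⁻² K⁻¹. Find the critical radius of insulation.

r_cr = 4.84 cm

For a cylinder, r_cr = k_ins/h = 0.196/4.05 = 0.0484 m = 4.84 cm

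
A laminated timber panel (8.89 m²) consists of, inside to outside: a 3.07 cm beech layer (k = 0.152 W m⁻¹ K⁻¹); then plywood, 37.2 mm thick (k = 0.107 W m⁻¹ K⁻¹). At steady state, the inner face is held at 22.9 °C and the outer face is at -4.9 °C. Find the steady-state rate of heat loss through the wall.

Q = 450 W

Series thermal resistances, inner to outer:
  R_beech = L/(kA) = 0.0307/(0.152·8.89) = 0.02272 K/W
  R_plywood = L/(kA) = 0.0372/(0.107·8.89) = 0.03911 K/W
ΣR = 0.02272 + 0.03911 = 0.06183 K/W
Q = ΔT/ΣR = (22.9 °C − -4.9 °C)/0.06183 = 450 W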